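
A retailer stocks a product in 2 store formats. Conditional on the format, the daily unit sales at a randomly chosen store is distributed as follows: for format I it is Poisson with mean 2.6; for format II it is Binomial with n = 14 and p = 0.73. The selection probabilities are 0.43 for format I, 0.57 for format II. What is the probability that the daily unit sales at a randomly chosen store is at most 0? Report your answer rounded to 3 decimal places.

Conditional on each format, P(X ≤ 0): I: 0.0742736; II: 1.09419e-08.
By total probability, P(X ≤ 0) = 0.43·0.0742736 + 0.57·1.09419e-08 = 0.0319376.

0.032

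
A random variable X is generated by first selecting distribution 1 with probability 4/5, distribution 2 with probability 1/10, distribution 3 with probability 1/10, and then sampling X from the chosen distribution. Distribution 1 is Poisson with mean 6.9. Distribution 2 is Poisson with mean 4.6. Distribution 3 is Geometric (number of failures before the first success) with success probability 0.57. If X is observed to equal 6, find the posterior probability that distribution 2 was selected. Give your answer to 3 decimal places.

Likelihoods P(X=6 | ·): 1: 0.151053; 2: 0.13227; 3: 0.00360318.
Posterior ∝ prior × likelihood. Numerator for 2: 0.1·0.13227 = 0.013227.
Normalizing constant: 0.8·0.151053 + 0.1·0.13227 + 0.1·0.00360318 = 0.13443.
P(2 | observation) = 0.013227 / 0.13443 = 0.098393.

0.098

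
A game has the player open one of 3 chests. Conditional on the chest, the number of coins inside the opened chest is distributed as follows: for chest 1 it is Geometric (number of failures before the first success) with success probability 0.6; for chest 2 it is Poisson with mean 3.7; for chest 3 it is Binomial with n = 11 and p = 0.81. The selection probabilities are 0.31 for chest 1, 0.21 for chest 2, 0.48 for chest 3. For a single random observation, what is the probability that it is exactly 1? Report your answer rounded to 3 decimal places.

Conditional on each chest, P(X = 1): 1: 0.24; 2: 0.091477; 3: 5.46278e-07.
By total probability, P(X = 1) = 0.31·0.24 + 0.21·0.091477 + 0.48·5.46278e-07 = 0.0936104.

0.094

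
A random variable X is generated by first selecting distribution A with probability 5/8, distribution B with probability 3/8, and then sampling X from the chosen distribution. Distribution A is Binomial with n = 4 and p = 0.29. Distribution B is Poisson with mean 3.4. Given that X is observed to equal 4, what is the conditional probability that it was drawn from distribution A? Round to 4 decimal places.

0.0597

Likelihoods P(X=4 | ·): A: 0.00707281; B: 0.185825.
Posterior ∝ prior × likelihood. Numerator for A: 0.625·0.00707281 = 0.00442051.
Normalizing constant: 0.625·0.00707281 + 0.375·0.185825 = 0.0741047.
P(A | observation) = 0.00442051 / 0.0741047 = 0.0596521.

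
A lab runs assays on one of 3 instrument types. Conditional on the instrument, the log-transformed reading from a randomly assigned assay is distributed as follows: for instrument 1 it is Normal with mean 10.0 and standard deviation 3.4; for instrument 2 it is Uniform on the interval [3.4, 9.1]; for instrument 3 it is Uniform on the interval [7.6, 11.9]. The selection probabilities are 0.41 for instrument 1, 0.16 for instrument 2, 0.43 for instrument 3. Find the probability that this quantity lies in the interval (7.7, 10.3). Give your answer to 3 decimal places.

0.416

Conditional on each instrument, P(7.7 < X < 10.3): 1: 0.285784; 2: 0.245614; 3: 0.604651.
By total probability, P(7.7 < X < 10.3) = 0.41·0.285784 + 0.16·0.245614 + 0.43·0.604651 = 0.41647.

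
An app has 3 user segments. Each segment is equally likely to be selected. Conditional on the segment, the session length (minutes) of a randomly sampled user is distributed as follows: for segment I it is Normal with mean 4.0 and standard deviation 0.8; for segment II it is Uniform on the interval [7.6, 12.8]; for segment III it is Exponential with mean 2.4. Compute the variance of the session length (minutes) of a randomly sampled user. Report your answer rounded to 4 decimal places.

Per component, I: μ=4, E[X²]=16.64; II: μ=10.2, E[X²]=106.293; III: μ=2.4, E[X²]=11.52.
E[X] = 0.333333·4 + 0.333333·10.2 + 0.333333·2.4 = 5.53333.
E[X²] = 0.333333·16.64 + 0.333333·106.293 + 0.333333·11.52 = 44.8178.
Var(X) = E[X²] − (E[X])² = 44.8178 − 30.6178 = 14.2.

14.2000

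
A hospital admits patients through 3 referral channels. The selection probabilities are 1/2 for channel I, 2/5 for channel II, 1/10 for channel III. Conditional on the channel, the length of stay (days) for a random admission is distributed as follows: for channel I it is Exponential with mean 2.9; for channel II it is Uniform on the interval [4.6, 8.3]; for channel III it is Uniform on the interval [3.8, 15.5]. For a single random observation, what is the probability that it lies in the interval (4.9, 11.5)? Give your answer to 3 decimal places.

0.507

Conditional on each channel, P(4.9 < X < 11.5): I: 0.165625; II: 0.918919; III: 0.564103.
By total probability, P(4.9 < X < 11.5) = 0.5·0.165625 + 0.4·0.918919 + 0.1·0.564103 = 0.50679.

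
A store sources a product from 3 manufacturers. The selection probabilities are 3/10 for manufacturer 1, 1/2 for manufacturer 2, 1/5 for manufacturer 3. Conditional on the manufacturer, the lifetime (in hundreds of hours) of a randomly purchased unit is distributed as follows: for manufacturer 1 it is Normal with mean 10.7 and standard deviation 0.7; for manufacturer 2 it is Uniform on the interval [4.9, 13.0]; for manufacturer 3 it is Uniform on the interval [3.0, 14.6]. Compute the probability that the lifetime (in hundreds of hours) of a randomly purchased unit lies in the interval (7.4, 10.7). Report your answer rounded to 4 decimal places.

Conditional on each manufacturer, P(7.4 < X < 10.7): 1: 0.499999; 2: 0.407407; 3: 0.284483.
By total probability, P(7.4 < X < 10.7) = 0.3·0.499999 + 0.5·0.407407 + 0.2·0.284483 = 0.4106.

0.4106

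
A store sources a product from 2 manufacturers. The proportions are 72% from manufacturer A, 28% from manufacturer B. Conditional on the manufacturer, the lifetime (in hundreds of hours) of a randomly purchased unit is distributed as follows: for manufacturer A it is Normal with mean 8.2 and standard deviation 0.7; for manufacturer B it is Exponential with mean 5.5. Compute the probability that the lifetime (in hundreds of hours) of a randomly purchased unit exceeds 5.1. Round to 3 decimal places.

Conditional on each manufacturer, P(X > 5.1): A: 0.999995; B: 0.395631.
By total probability, P(X > 5.1) = 0.72·0.999995 + 0.28·0.395631 = 0.830773.

0.831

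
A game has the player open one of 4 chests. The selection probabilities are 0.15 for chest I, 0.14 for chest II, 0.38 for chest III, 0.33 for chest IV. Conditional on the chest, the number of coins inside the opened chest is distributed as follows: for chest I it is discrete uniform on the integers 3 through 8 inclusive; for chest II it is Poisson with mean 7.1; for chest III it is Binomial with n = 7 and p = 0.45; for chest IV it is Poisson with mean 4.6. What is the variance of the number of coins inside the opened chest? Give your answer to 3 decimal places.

5.399

Per component, I: μ=5.5, E[X²]=33.1667; II: μ=7.1, E[X²]=57.51; III: μ=3.15, E[X²]=11.655; IV: μ=4.6, E[X²]=25.76.
E[X] = 0.15·5.5 + 0.14·7.1 + 0.38·3.15 + 0.33·4.6 = 4.534.
E[X²] = 0.15·33.1667 + 0.14·57.51 + 0.38·11.655 + 0.33·25.76 = 25.9561.
Var(X) = E[X²] − (E[X])² = 25.9561 − 20.5572 = 5.39894.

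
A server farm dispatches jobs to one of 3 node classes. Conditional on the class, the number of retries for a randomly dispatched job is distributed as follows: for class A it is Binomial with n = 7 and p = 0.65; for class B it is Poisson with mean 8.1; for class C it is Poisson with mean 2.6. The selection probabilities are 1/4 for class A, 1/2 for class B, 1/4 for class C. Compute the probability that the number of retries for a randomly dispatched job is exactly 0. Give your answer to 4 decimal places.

Conditional on each class, P(X = 0): A: 0.000643393; B: 0.000303539; C: 0.0742736.
By total probability, P(X = 0) = 0.25·0.000643393 + 0.5·0.000303539 + 0.25·0.0742736 = 0.018881.

0.0189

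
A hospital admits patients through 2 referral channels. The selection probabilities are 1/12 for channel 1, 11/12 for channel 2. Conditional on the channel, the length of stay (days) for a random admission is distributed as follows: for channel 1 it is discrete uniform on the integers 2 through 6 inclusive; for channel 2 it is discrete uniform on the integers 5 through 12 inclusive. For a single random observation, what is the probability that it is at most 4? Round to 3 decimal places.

Conditional on each channel, P(X ≤ 4): 1: 0.6; 2: 0.
By total probability, P(X ≤ 4) = 0.0833333·0.6 + 0.916667·0 = 0.05.

0.050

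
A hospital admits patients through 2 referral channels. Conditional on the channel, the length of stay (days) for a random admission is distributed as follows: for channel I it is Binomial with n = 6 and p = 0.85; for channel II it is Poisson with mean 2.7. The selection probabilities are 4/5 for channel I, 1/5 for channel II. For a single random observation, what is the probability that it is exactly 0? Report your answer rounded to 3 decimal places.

Conditional on each channel, P(X = 0): I: 1.13906e-05; II: 0.0672055.
By total probability, P(X = 0) = 0.8·1.13906e-05 + 0.2·0.0672055 = 0.0134502.

0.013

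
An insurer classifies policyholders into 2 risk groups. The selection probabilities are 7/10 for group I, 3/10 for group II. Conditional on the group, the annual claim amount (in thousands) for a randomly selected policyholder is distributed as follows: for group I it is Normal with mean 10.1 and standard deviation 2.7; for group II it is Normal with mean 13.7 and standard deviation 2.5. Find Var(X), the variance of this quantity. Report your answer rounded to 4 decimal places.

9.6996

Per component, I: μ=10.1, E[X²]=109.3; II: μ=13.7, E[X²]=193.94.
E[X] = 0.7·10.1 + 0.3·13.7 = 11.18.
E[X²] = 0.7·109.3 + 0.3·193.94 = 134.692.
Var(X) = E[X²] − (E[X])² = 134.692 − 124.992 = 9.6996.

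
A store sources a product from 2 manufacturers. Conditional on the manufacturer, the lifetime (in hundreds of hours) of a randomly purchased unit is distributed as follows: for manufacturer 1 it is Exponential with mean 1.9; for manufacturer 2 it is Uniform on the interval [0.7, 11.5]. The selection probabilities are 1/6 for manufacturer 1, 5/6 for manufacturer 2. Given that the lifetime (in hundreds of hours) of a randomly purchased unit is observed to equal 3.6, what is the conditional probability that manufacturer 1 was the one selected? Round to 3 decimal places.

0.146

Likelihoods f(3.6 | ·): 1: 0.0791357; 2: 0.0925926.
Posterior ∝ prior × likelihood. Numerator for 1: 0.166667·0.0791357 = 0.0131893.
Normalizing constant: 0.166667·0.0791357 + 0.833333·0.0925926 = 0.0903498.
P(1 | observation) = 0.0131893 / 0.0903498 = 0.14598.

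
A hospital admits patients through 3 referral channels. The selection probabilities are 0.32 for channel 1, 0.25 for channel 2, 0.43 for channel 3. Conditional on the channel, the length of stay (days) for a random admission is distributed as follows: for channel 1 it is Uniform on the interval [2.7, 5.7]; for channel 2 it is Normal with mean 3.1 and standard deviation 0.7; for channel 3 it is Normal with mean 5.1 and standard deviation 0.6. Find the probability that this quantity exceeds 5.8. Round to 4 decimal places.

0.0523

Conditional on each channel, P(X > 5.8): 1: 0; 2: 5.73601e-05; 3: 0.121673.
By total probability, P(X > 5.8) = 0.32·0 + 0.25·5.73601e-05 + 0.43·0.121673 = 0.0523335.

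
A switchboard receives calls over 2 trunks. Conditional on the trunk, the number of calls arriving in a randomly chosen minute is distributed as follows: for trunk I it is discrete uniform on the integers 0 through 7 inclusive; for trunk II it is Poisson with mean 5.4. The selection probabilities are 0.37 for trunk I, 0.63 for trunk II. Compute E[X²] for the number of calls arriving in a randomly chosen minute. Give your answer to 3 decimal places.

28.248

For each component E[X²] = Var + (mean)², giving I: 17.5; II: 34.56.
Overall E[X²] = 0.37·17.5 + 0.63·34.56 = 28.2478.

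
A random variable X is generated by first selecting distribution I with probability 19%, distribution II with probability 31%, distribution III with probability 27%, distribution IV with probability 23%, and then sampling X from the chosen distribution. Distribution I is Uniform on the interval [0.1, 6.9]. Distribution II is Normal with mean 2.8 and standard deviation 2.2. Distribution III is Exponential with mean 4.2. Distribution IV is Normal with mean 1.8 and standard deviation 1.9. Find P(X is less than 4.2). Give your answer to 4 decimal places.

0.7202

Conditional on each component, P(X < 4.2): I: 0.602941; II: 0.73773; III: 0.632121; IV: 0.896734.
By total probability, P(X < 4.2) = 0.19·0.602941 + 0.31·0.73773 + 0.27·0.632121 + 0.23·0.896734 = 0.720177.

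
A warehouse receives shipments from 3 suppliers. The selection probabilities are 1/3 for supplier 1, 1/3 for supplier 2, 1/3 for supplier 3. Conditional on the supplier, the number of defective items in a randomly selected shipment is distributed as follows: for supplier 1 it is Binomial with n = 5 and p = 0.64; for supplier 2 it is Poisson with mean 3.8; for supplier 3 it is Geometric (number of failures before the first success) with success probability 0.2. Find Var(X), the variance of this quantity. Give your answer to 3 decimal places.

Per component, 1: μ=3.2, E[X²]=11.392; 2: μ=3.8, E[X²]=18.24; 3: μ=4, E[X²]=36.
E[X] = 0.333333·3.2 + 0.333333·3.8 + 0.333333·4 = 3.66667.
E[X²] = 0.333333·11.392 + 0.333333·18.24 + 0.333333·36 = 21.8773.
Var(X) = E[X²] − (E[X])² = 21.8773 − 13.4444 = 8.43289.

8.433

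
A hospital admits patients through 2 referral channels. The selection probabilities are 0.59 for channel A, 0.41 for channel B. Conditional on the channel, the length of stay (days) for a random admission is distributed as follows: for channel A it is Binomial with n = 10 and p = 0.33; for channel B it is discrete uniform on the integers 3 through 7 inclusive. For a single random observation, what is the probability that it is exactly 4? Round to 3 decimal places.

0.215

Conditional on each channel, P(X = 4): A: 0.225281; B: 0.2.
By total probability, P(X = 4) = 0.59·0.225281 + 0.41·0.2 = 0.214916.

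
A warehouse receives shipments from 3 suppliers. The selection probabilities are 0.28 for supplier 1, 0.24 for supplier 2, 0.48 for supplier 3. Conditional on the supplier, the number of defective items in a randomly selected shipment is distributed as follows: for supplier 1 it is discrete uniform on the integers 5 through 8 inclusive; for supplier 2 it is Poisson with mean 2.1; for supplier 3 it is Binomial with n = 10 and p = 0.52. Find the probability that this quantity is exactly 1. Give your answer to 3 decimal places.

0.065

Conditional on each supplier, P(X = 1): 1: 0; 2: 0.257158; 3: 0.00703355.
By total probability, P(X = 1) = 0.28·0 + 0.24·0.257158 + 0.48·0.00703355 = 0.0650941.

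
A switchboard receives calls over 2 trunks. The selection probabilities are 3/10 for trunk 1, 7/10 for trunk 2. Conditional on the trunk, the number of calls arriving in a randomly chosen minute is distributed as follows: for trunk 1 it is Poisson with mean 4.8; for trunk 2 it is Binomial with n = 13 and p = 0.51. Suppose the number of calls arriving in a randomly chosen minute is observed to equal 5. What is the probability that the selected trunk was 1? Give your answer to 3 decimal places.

0.337

Likelihoods P(X=5 | ·): 1: 0.174748; 2: 0.14757.
Posterior ∝ prior × likelihood. Numerator for 1: 0.3·0.174748 = 0.0524243.
Normalizing constant: 0.3·0.174748 + 0.7·0.14757 = 0.155723.
P(1 | observation) = 0.0524243 / 0.155723 = 0.33665.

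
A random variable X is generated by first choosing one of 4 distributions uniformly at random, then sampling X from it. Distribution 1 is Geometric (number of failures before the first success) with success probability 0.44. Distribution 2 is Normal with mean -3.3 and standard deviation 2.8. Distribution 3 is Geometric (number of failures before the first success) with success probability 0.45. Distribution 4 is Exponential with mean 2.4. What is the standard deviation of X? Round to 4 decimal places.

3.0958

Per component, 1: μ=1.27273, E[X²]=4.5124; 2: μ=-3.3, E[X²]=18.73; 3: μ=1.22222, E[X²]=4.20988; 4: μ=2.4, E[X²]=11.52.
E[X] = 0.25·1.27273 + 0.25·-3.3 + 0.25·1.22222 + 0.25·2.4 = 0.398737.
E[X²] = 0.25·4.5124 + 0.25·18.73 + 0.25·4.20988 + 0.25·11.52 = 9.74307.
Var(X) = E[X²] − (E[X])² = 9.74307 − 0.158991 = 9.58408.
SD(X) = √9.58408 = 3.09582.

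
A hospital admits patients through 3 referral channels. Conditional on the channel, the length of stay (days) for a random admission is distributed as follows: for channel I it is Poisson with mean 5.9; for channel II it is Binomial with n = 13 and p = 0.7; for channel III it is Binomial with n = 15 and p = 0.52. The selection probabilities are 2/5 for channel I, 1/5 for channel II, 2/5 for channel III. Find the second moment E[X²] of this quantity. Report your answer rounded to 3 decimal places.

59.226

For each component E[X²] = Var + (mean)², giving I: 40.71; II: 85.54; III: 64.584.
Overall E[X²] = 0.4·40.71 + 0.2·85.54 + 0.4·64.584 = 59.2256.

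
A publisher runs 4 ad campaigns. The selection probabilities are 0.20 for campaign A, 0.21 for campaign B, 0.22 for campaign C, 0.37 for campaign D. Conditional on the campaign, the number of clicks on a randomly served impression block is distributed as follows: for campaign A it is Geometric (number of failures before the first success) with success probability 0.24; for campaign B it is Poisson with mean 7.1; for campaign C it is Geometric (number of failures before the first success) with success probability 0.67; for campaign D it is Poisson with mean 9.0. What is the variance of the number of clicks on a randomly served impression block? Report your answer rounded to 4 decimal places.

Per component, A: μ=3.16667, E[X²]=23.2222; B: μ=7.1, E[X²]=57.51; C: μ=0.492537, E[X²]=0.977723; D: μ=9, E[X²]=90.
E[X] = 0.2·3.16667 + 0.21·7.1 + 0.22·0.492537 + 0.37·9 = 5.56269.
E[X²] = 0.2·23.2222 + 0.21·57.51 + 0.22·0.977723 + 0.37·90 = 50.2366.
Var(X) = E[X²] − (E[X])² = 50.2366 − 30.9435 = 19.2931.

19.2931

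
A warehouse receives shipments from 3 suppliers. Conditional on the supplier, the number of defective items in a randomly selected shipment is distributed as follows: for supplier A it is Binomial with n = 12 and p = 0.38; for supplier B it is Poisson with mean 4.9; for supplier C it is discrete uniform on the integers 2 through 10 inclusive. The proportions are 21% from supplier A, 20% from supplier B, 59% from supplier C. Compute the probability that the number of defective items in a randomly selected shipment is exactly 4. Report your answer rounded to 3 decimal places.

Conditional on each supplier, P(X = 4): A: 0.225358; B: 0.178867; C: 0.111111.
By total probability, P(X = 4) = 0.21·0.225358 + 0.2·0.178867 + 0.59·0.111111 = 0.148654.

0.149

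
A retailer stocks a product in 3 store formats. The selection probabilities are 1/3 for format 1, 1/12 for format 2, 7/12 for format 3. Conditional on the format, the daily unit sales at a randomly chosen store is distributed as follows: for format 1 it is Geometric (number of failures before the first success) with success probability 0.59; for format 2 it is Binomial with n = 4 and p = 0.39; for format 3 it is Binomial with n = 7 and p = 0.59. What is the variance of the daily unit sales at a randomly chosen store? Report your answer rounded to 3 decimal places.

Per component, 1: μ=0.694915, E[X²]=1.66073; 2: μ=1.56, E[X²]=3.3852; 3: μ=4.13, E[X²]=18.7502.
E[X] = 0.333333·0.694915 + 0.0833333·1.56 + 0.583333·4.13 = 2.77081.
E[X²] = 0.333333·1.66073 + 0.0833333·3.3852 + 0.583333·18.7502 = 11.7733.
Var(X) = E[X²] − (E[X])² = 11.7733 − 7.67736 = 4.09593.

4.096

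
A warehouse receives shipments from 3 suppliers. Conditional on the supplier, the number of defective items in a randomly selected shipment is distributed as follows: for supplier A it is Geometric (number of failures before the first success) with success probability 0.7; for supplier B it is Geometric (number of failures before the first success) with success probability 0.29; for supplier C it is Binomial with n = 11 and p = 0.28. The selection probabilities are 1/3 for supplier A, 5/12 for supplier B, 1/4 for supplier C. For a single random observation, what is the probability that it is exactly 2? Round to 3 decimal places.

Conditional on each supplier, P(X = 2): A: 0.063; B: 0.146189; C: 0.224218.
By total probability, P(X = 2) = 0.333333·0.063 + 0.416667·0.146189 + 0.25·0.224218 = 0.137967.

0.138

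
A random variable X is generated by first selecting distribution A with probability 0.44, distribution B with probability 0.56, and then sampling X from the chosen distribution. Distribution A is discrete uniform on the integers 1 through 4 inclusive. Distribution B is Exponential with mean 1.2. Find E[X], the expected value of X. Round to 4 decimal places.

Component means — A: 2.5; B: 1.2.
E[X] = 0.44·2.5 + 0.56·1.2 = 1.772.

1.7720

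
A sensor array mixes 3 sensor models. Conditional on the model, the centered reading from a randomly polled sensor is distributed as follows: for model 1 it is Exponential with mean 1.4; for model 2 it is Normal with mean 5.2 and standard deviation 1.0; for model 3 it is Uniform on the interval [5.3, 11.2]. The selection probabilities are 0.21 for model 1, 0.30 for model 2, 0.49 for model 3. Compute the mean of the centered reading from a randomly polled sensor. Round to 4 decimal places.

Component means — 1: 1.4; 2: 5.2; 3: 8.25.
E[X] = 0.21·1.4 + 0.3·5.2 + 0.49·8.25 = 5.8965.

5.8965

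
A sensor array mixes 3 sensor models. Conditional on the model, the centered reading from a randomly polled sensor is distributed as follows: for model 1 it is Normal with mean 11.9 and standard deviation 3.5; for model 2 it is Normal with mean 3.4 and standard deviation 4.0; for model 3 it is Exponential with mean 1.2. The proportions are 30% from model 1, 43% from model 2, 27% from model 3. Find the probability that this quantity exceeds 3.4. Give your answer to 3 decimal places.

Conditional on each model, P(X > 3.4): 1: 0.992421; 2: 0.5; 3: 0.0588165.
By total probability, P(X > 3.4) = 0.3·0.992421 + 0.43·0.5 + 0.27·0.0588165 = 0.528607.

0.529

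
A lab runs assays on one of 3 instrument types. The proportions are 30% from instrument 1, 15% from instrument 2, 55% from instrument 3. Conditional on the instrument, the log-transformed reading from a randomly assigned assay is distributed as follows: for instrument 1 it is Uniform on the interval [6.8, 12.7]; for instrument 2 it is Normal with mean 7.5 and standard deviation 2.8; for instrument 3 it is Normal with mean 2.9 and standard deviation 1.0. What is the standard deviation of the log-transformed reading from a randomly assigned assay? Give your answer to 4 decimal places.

Per component, 1: μ=9.75, E[X²]=97.9633; 2: μ=7.5, E[X²]=64.09; 3: μ=2.9, E[X²]=9.41.
E[X] = 0.3·9.75 + 0.15·7.5 + 0.55·2.9 = 5.645.
E[X²] = 0.3·97.9633 + 0.15·64.09 + 0.55·9.41 = 44.178.
Var(X) = E[X²] − (E[X])² = 44.178 − 31.866 = 12.312.
SD(X) = √12.312 = 3.50884.

3.5088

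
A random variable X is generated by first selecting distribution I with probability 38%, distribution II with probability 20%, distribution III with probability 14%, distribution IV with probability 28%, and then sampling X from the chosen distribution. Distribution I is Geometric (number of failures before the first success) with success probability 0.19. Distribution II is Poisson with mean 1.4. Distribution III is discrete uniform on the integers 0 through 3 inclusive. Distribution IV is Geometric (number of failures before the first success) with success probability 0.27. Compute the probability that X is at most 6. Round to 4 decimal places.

0.8820

Conditional on each component, P(X ≤ 6): I: 0.771232; II: 0.999378; III: 1; IV: 0.889526.
By total probability, P(X ≤ 6) = 0.38·0.771232 + 0.2·0.999378 + 0.14·1 + 0.28·0.889526 = 0.882011.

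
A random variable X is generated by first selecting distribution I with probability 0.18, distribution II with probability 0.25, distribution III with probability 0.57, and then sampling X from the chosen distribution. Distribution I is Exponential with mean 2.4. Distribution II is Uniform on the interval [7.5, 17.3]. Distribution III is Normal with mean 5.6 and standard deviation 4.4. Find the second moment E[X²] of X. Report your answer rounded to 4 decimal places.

For each component E[X²] = Var + (mean)², giving I: 11.52; II: 161.763; III: 50.72.
Overall E[X²] = 0.18·11.52 + 0.25·161.763 + 0.57·50.72 = 71.4248.

71.4248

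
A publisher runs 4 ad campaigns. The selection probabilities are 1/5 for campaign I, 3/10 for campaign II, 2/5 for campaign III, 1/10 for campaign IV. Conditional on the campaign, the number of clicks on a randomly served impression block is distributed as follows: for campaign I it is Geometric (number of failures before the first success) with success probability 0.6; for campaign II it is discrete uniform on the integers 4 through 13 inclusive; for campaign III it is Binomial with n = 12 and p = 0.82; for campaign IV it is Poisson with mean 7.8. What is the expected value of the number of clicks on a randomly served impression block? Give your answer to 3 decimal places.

Component means — I: 0.666667; II: 8.5; III: 9.84; IV: 7.8.
E[X] = 0.2·0.666667 + 0.3·8.5 + 0.4·9.84 + 0.1·7.8 = 7.39933.

7.399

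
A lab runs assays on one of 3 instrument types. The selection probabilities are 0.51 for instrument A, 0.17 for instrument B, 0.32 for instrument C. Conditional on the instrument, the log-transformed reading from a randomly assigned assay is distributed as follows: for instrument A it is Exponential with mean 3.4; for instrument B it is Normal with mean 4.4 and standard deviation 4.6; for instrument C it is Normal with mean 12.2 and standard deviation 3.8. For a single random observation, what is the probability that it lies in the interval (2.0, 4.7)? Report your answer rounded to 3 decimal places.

Conditional on each instrument, P(2.0 < X < 4.7): A: 0.304319; B: 0.225074; C: 0.0205738.
By total probability, P(2.0 < X < 4.7) = 0.51·0.304319 + 0.17·0.225074 + 0.32·0.0205738 = 0.200049.

0.200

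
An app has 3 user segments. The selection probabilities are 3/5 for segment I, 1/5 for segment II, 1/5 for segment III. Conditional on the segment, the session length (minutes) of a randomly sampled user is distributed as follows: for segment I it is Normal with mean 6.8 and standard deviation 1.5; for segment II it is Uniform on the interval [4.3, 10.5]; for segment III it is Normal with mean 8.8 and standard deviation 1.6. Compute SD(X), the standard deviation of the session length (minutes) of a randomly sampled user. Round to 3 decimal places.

Per component, I: μ=6.8, E[X²]=48.49; II: μ=7.4, E[X²]=57.9633; III: μ=8.8, E[X²]=80.
E[X] = 0.6·6.8 + 0.2·7.4 + 0.2·8.8 = 7.32.
E[X²] = 0.6·48.49 + 0.2·57.9633 + 0.2·80 = 56.6867.
Var(X) = E[X²] − (E[X])² = 56.6867 − 53.5824 = 3.10427.
SD(X) = √3.10427 = 1.76189.

1.762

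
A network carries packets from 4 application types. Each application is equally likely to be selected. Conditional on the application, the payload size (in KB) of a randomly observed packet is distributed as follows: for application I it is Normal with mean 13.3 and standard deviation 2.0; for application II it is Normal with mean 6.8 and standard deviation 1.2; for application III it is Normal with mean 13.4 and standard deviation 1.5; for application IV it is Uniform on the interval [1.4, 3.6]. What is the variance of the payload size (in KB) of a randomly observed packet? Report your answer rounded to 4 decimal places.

23.2583

Per component, I: μ=13.3, E[X²]=180.89; II: μ=6.8, E[X²]=47.68; III: μ=13.4, E[X²]=181.81; IV: μ=2.5, E[X²]=6.65333.
E[X] = 0.25·13.3 + 0.25·6.8 + 0.25·13.4 + 0.25·2.5 = 9.
E[X²] = 0.25·180.89 + 0.25·47.68 + 0.25·181.81 + 0.25·6.65333 = 104.258.
Var(X) = E[X²] − (E[X])² = 104.258 − 81 = 23.2583.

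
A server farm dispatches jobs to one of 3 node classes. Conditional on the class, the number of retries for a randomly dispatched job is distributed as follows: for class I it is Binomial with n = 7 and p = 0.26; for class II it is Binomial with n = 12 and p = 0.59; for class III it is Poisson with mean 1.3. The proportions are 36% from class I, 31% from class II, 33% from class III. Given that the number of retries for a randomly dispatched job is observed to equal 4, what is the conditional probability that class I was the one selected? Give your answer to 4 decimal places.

0.4773

Likelihoods P(X=4 | ·): I: 0.0648122; II: 0.0478943; III: 0.0324324.
Posterior ∝ prior × likelihood. Numerator for I: 0.36·0.0648122 = 0.0233324.
Normalizing constant: 0.36·0.0648122 + 0.31·0.0478943 + 0.33·0.0324324 = 0.0488823.
P(I | observation) = 0.0233324 / 0.0488823 = 0.477317.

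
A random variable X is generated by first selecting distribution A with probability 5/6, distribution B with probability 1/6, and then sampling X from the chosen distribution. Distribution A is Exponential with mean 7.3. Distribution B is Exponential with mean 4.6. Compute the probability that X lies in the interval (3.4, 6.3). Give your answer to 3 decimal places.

0.209

Conditional on each component, P(3.4 < X < 6.3): A: 0.205773; B: 0.223312.
By total probability, P(3.4 < X < 6.3) = 0.833333·0.205773 + 0.166667·0.223312 = 0.208696.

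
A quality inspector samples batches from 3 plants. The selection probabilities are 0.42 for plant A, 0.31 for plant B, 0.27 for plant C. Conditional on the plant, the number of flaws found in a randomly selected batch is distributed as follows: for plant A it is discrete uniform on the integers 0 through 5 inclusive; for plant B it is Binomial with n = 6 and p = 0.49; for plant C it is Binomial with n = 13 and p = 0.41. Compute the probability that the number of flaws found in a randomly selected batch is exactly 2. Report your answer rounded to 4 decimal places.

0.1562

Conditional on each plant, P(X = 2): A: 0.166667; B: 0.243649; C: 0.0395398.
By total probability, P(X = 2) = 0.42·0.166667 + 0.31·0.243649 + 0.27·0.0395398 = 0.156207.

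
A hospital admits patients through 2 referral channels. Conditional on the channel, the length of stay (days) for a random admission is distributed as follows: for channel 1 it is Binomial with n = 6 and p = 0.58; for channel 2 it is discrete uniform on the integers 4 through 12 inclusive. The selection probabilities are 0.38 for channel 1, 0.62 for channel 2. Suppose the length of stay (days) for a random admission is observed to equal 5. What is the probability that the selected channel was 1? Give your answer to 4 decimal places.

Likelihoods P(X=5 | ·): 1: 0.165402; 2: 0.111111.
Posterior ∝ prior × likelihood. Numerator for 1: 0.38·0.165402 = 0.0628527.
Normalizing constant: 0.38·0.165402 + 0.62·0.111111 = 0.131742.
P(1 | observation) = 0.0628527 / 0.131742 = 0.477091.

0.4771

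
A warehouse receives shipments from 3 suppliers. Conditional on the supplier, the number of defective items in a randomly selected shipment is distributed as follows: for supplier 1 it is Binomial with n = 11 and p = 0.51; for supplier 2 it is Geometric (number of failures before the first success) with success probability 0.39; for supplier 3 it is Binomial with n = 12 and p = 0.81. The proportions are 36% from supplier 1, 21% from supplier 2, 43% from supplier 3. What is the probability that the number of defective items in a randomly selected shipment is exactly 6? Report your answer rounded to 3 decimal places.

Conditional on each supplier, P(X = 6): 1: 0.229638; 2: 0.0200929; 3: 0.0122773.
By total probability, P(X = 6) = 0.36·0.229638 + 0.21·0.0200929 + 0.43·0.0122773 = 0.0921684.

0.092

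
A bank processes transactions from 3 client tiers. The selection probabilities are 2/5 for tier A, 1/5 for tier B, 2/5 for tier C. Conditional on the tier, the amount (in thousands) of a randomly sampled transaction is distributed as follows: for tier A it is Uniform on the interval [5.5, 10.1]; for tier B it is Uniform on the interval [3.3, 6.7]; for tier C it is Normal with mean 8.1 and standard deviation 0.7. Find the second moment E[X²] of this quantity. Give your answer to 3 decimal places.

56.674

For each component E[X²] = Var + (mean)², giving A: 62.6033; B: 25.9633; C: 66.1.
Overall E[X²] = 0.4·62.6033 + 0.2·25.9633 + 0.4·66.1 = 56.674.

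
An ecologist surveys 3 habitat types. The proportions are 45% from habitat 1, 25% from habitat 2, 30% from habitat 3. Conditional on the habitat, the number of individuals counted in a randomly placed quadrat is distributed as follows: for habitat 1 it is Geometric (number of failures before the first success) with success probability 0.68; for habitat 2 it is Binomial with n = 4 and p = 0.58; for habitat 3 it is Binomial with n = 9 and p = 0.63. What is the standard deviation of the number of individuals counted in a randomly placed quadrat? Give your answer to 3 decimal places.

2.462

Per component, 1: μ=0.470588, E[X²]=0.913495; 2: μ=2.32, E[X²]=6.3568; 3: μ=5.67, E[X²]=34.2468.
E[X] = 0.45·0.470588 + 0.25·2.32 + 0.3·5.67 = 2.49276.
E[X²] = 0.45·0.913495 + 0.25·6.3568 + 0.3·34.2468 = 12.2743.
Var(X) = E[X²] − (E[X])² = 12.2743 − 6.21388 = 6.06044.
SD(X) = √6.06044 = 2.4618.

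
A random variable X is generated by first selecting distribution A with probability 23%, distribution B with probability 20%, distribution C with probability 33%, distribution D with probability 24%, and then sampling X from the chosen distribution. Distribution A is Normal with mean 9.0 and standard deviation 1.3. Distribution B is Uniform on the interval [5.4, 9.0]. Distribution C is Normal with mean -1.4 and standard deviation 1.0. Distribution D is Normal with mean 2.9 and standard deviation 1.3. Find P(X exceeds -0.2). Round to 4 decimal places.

Conditional on each component, P(X > -0.2): A: 1; B: 1; C: 0.11507; D: 0.991452.
By total probability, P(X > -0.2) = 0.23·1 + 0.2·1 + 0.33·0.11507 + 0.24·0.991452 = 0.705921.

0.7059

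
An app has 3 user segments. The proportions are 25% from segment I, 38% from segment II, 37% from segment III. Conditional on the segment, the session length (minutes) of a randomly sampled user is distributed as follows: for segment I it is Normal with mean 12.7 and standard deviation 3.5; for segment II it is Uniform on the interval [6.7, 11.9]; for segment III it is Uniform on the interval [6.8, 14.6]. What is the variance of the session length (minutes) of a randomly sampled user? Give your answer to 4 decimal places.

7.5384

Per component, I: μ=12.7, E[X²]=173.54; II: μ=9.3, E[X²]=88.7433; III: μ=10.7, E[X²]=119.56.
E[X] = 0.25·12.7 + 0.38·9.3 + 0.37·10.7 = 10.668.
E[X²] = 0.25·173.54 + 0.38·88.7433 + 0.37·119.56 = 121.345.
Var(X) = E[X²] − (E[X])² = 121.345 − 113.806 = 7.53844.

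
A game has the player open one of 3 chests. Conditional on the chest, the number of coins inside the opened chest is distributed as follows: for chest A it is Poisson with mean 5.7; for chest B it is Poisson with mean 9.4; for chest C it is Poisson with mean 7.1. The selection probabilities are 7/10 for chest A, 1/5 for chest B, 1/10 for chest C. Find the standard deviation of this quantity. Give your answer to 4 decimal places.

Per component, A: μ=5.7, E[X²]=38.19; B: μ=9.4, E[X²]=97.76; C: μ=7.1, E[X²]=57.51.
E[X] = 0.7·5.7 + 0.2·9.4 + 0.1·7.1 = 6.58.
E[X²] = 0.7·38.19 + 0.2·97.76 + 0.1·57.51 = 52.036.
Var(X) = E[X²] − (E[X])² = 52.036 − 43.2964 = 8.7396.
SD(X) = √8.7396 = 2.95628.

2.9563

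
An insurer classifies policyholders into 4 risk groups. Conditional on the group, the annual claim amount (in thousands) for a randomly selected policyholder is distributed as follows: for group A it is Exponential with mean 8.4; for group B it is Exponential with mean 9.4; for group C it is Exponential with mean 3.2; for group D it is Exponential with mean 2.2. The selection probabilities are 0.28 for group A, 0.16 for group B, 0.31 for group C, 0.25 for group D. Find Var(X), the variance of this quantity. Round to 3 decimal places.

47.419

Per component, A: μ=8.4, E[X²]=141.12; B: μ=9.4, E[X²]=176.72; C: μ=3.2, E[X²]=20.48; D: μ=2.2, E[X²]=9.68.
E[X] = 0.28·8.4 + 0.16·9.4 + 0.31·3.2 + 0.25·2.2 = 5.398.
E[X²] = 0.28·141.12 + 0.16·176.72 + 0.31·20.48 + 0.25·9.68 = 76.5576.
Var(X) = E[X²] − (E[X])² = 76.5576 − 29.1384 = 47.4192.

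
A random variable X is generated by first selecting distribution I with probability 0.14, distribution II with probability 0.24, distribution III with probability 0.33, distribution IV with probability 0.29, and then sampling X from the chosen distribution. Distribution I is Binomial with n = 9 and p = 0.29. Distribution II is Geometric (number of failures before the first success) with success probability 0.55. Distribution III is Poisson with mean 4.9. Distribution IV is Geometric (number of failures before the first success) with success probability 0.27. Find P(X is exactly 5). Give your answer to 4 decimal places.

0.0857

Conditional on each component, P(X = 5): I: 0.0656741; II: 0.010149; III: 0.17529; IV: 0.0559729.
By total probability, P(X = 5) = 0.14·0.0656741 + 0.24·0.010149 + 0.33·0.17529 + 0.29·0.0559729 = 0.0857079.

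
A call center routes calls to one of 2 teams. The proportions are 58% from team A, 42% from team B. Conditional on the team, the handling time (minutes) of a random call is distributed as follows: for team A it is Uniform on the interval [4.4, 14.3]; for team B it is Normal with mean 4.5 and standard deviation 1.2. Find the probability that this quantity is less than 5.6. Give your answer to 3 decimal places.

0.415

Conditional on each team, P(X < 5.6): A: 0.121212; B: 0.820341.
By total probability, P(X < 5.6) = 0.58·0.121212 + 0.42·0.820341 = 0.414846.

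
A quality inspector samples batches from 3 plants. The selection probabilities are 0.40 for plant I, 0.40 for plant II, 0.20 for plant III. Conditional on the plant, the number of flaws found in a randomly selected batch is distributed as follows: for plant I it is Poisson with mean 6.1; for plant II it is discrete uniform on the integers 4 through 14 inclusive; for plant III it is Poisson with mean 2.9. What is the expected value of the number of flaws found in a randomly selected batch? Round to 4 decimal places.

Component means — I: 6.1; II: 9; III: 2.9.
E[X] = 0.4·6.1 + 0.4·9 + 0.2·2.9 = 6.62.

6.6200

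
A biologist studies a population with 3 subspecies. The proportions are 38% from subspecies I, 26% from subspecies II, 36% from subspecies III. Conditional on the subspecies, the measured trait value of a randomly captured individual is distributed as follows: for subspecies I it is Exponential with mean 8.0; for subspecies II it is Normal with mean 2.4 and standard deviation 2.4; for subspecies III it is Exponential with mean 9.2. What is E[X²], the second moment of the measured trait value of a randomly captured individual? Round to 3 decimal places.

For each component E[X²] = Var + (mean)², giving I: 128; II: 11.52; III: 169.28.
Overall E[X²] = 0.38·128 + 0.26·11.52 + 0.36·169.28 = 112.576.

112.576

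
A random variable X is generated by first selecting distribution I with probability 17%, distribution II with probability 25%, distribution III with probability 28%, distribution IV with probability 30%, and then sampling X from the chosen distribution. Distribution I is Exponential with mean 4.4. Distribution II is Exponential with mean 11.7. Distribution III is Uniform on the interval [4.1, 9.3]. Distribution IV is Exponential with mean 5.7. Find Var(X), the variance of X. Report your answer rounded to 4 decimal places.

55.0285

Per component, I: μ=4.4, E[X²]=38.72; II: μ=11.7, E[X²]=273.78; III: μ=6.7, E[X²]=47.1433; IV: μ=5.7, E[X²]=64.98.
E[X] = 0.17·4.4 + 0.25·11.7 + 0.28·6.7 + 0.3·5.7 = 7.259.
E[X²] = 0.17·38.72 + 0.25·273.78 + 0.28·47.1433 + 0.3·64.98 = 107.722.
Var(X) = E[X²] − (E[X])² = 107.722 − 52.6931 = 55.0285.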